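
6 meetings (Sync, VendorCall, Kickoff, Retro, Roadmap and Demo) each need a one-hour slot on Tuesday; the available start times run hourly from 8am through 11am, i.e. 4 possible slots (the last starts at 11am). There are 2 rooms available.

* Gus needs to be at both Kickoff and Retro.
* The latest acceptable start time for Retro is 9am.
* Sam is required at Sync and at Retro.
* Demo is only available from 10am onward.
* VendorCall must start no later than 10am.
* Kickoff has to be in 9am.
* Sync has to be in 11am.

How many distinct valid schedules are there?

Splitting on VendorCall: it can be 8am (5), 9am (5), 10am (6). Listing each branch's schedules as (Sync, Kickoff, Retro, Roadmap, Demo):
VendorCall=8am: (11am,9am,8am,9am,10am) (11am,9am,8am,9am,11am) (11am,9am,8am,10am,10am) (11am,9am,8am,10am,11am) (11am,9am,8am,11am,10am) — 5.
VendorCall=9am: (11am,9am,8am,8am,10am) (11am,9am,8am,8am,11am) (11am,9am,8am,10am,10am) (11am,9am,8am,10am,11am) (11am,9am,8am,11am,10am) — 5.
VendorCall=10am: (11am,9am,8am,8am,10am) (11am,9am,8am,8am,11am) (11am,9am,8am,9am,10am) (11am,9am,8am,9am,11am) (11am,9am,8am,10am,11am) (11am,9am,8am,11am,10am) — 6.
Summing: 5 + 5 + 6 = 16.

16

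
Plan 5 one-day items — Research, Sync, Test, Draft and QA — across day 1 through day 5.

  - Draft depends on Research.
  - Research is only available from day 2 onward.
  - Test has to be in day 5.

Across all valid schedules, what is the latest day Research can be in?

Research is available from day 2; downstream work caps Research at day 4.
Research at day 4 is achievable: Draft -> day 5, Research -> day 4, Sync -> day 1, QA -> day 1, Test -> day 5.

day 4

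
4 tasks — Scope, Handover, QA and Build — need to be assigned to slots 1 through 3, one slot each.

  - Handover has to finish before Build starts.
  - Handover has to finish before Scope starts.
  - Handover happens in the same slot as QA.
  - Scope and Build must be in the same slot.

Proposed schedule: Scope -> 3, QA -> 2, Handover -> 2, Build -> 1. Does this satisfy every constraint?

No — it violates: Scope and Build must be in the same slot

Handover has to finish before Build starts — violated.
Scope and Build must be in the same slot — violated.
Handover has to finish before Scope starts — holds.
Handover happens in the same slot as QA — holds.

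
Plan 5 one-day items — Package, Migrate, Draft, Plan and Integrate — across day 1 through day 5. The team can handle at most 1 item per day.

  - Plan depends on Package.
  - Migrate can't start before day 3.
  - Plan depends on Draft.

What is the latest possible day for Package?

Downstream work caps Package at day 4.
Package at day 4 is achievable: Migrate -> day 3, Draft -> day 1, Plan -> day 5, Integrate -> day 2, Package -> day 4.

day 4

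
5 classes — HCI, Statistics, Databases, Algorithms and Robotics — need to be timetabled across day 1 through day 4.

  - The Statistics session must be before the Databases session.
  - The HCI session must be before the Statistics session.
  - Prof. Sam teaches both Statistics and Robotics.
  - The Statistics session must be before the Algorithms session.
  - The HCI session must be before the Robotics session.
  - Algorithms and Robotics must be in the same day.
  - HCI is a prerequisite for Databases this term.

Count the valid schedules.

Splitting on HCI: it can be day 1 (5), day 2 (1). Listing each branch's schedules as (Statistics, Databases, Algorithms, Robotics) by day number:
HCI=day 1: (2,3,3,3) (2,3,4,4) (2,4,3,3) (2,4,4,4) (3,4,4,4) — 5.
HCI=day 2: (3,4,4,4) — 1.
Summing: 5 + 1 = 6.

6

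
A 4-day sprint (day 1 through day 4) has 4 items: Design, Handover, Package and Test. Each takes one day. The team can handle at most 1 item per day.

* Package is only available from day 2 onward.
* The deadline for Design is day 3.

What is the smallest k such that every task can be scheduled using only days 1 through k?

4

With at most 1 per day and 4 tasks, at least 4 days are needed.
Package can't be placed before day 2, so the schedule must run through at least day 2.
4 works (last occupied day: day 4): for example Design=day 1, Test=day 4, Package=day 2, Handover=day 3.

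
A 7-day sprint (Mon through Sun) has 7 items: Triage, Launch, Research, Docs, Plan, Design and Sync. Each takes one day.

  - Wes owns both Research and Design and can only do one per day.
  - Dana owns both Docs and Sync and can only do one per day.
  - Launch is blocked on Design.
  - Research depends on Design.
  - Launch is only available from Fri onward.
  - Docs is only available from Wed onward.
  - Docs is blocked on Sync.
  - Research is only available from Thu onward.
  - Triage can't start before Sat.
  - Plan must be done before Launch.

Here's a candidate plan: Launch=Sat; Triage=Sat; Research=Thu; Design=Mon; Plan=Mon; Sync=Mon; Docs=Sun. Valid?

Yes, all constraints hold

Launch is blocked on Design — holds.
Dana owns both Docs and Sync and can only do one per day — holds.
Plan must be done before Launch — holds.
Triage can't start before Sat — holds.
Wes owns both Research and Design and can only do one per day — holds.
Docs is blocked on Sync — holds.
Research is only available from Thu onward — holds.
Launch is only available from Fri onward — holds.
Docs is only available from Wed onward — holds.
Research depends on Design — holds.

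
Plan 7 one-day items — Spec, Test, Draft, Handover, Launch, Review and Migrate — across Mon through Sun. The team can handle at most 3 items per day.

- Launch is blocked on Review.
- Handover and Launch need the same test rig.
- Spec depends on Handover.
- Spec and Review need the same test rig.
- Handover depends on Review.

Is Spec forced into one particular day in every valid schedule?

Spec can be Wed (e.g. Launch -> Wed, Draft -> Mon, Migrate -> Tue, Handover -> Tue, Review -> Mon, Test -> Mon, Spec -> Wed) or Thu (e.g. Handover -> Tue, Migrate -> Tue, Launch -> Wed, Draft -> Mon, Spec -> Thu, Test -> Mon, Review -> Mon).

No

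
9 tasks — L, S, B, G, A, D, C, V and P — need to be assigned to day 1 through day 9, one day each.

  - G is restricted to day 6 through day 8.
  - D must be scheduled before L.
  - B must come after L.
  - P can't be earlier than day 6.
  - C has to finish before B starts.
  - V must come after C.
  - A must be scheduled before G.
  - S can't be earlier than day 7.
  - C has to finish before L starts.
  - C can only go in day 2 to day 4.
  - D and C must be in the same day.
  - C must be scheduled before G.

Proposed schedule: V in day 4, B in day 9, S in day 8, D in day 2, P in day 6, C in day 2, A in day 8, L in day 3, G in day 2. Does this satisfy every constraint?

Invalid. A must be scheduled before G.

G is restricted to day 6 through day 8 — violated.
C has to finish before L starts — holds.
S can't be earlier than day 7 — holds.
D must be scheduled before L — holds.
C can only go in day 2 to day 4 — holds.
V must come after C — holds.
D and C must be in the same day — holds.
A must be scheduled before G — violated.
C must be scheduled before G — violated.
P can't be earlier than day 6 — holds.
B must come after L — holds.
C has to finish before B starts — holds.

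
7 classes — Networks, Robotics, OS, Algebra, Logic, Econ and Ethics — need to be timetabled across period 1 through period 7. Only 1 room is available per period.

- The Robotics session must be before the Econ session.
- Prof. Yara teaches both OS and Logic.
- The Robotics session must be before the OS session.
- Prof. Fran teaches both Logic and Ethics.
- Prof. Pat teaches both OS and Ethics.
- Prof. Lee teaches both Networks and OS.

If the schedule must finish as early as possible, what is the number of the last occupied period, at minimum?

The precedence chain requires at least 2 distinct periods.
With at most 1 per period and 7 classes, at least 7 periods are needed.
7 works (last occupied period: period 7): for example Ethics -> period 7, Networks -> period 4, Econ -> period 3, Logic -> period 6, Algebra -> period 5, Robotics -> period 1, OS -> period 2.

period 7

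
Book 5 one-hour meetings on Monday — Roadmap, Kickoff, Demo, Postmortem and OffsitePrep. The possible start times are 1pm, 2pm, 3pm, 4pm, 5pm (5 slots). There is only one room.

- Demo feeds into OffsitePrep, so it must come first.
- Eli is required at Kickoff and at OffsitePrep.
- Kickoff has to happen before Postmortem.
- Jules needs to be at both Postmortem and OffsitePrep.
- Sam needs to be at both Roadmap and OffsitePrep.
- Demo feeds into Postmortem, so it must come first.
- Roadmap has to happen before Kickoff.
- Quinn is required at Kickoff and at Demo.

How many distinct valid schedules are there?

Splitting on Roadmap: it can be 1pm (5), 2pm (3), 3pm (1). Listing each branch's schedules as (Kickoff, Demo, Postmortem, OffsitePrep):
Roadmap=1pm: (2pm,3pm,4pm,5pm) (2pm,3pm,5pm,4pm) (3pm,2pm,4pm,5pm) (3pm,2pm,5pm,4pm) (4pm,2pm,5pm,3pm) — 5.
Roadmap=2pm: (3pm,1pm,4pm,5pm) (3pm,1pm,5pm,4pm) (4pm,1pm,5pm,3pm) — 3.
Roadmap=3pm: (4pm,1pm,5pm,2pm) — 1.
Summing: 5 + 3 + 1 = 9.

9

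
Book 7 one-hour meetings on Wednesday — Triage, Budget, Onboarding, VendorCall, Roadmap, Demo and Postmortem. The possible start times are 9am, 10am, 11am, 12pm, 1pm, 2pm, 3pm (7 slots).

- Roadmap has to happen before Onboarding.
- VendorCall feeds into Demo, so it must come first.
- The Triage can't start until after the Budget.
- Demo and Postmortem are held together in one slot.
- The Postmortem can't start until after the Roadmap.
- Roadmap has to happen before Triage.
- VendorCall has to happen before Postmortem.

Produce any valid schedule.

Triage in 10am, Demo in 10am, Budget in 9am, VendorCall in 9am, Onboarding in 10am, Roadmap in 9am, Postmortem in 10am

Checking: Roadmap(9am) before Postmortem(10am); Roadmap(9am) before Triage(10am); Roadmap(9am) before Onboarding(10am); Budget(9am) before Triage(10am); VendorCall(9am) before Demo(10am); VendorCall(9am) before Postmortem(10am); Demo = Postmortem = 10am.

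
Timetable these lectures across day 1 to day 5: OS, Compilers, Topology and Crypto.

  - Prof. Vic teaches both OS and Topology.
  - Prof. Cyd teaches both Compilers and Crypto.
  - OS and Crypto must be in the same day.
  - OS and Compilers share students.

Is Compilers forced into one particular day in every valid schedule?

No

Compilers can be day 1 (e.g. OS=day 2, Topology=day 1, Crypto=day 2, Compilers=day 1) or day 2 (e.g. OS in day 1, Compilers in day 2, Crypto in day 1, Topology in day 2).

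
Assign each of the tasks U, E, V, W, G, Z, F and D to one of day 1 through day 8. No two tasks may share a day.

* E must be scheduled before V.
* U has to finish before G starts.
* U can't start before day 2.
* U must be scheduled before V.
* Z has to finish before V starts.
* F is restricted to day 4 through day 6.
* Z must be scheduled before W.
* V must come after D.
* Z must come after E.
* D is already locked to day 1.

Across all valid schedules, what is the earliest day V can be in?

day 5

Precedence pushes V to at least day 3.
V at day 5 is achievable: D in day 1; W in day 7; F in day 6; V in day 5; Z in day 4; E in day 3; G in day 8; U in day 2.
Nothing earlier works — the capacity limit rule out every day before day 5.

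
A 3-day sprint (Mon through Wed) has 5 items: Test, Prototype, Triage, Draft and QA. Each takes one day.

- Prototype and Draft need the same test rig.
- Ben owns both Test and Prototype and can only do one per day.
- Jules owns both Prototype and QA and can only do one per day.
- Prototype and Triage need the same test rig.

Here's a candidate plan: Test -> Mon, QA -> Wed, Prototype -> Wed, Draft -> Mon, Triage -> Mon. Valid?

Ben owns both Test and Prototype and can only do one per day — holds.
Prototype and Draft need the same test rig — holds.
Jules owns both Prototype and QA and can only do one per day — violated.
Prototype and Triage need the same test rig — holds.

No. Jules owns both Prototype and QA and can only do one per day is not satisfied.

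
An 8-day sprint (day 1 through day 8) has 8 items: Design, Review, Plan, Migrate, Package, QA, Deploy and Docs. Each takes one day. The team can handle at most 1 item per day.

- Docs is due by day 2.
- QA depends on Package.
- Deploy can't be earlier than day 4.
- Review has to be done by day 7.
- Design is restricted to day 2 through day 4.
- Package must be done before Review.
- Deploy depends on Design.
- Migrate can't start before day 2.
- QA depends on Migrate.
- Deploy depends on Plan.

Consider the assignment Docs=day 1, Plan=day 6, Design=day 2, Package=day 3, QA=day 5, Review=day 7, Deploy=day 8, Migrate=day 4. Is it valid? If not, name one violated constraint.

Migrate can't start before day 2 — holds.
The team can handle at most 1 item per day — holds.
Docs is due by day 2 — holds.
Package must be done before Review — holds.
Design is restricted to day 2 through day 4 — holds.
Deploy depends on Design — holds.
Deploy can't be earlier than day 4 — holds.
QA depends on Package — holds.
QA depends on Migrate — holds.
Review has to be done by day 7 — holds.
Deploy depends on Plan — holds.

Yes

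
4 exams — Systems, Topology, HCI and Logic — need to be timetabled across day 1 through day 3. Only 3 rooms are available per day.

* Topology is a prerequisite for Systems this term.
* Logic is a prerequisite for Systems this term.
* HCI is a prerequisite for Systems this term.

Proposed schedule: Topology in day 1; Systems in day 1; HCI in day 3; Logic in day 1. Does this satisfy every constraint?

Logic is a prerequisite for Systems this term — violated.
Only 3 rooms are available per day — holds.
Topology is a prerequisite for Systems this term — violated.
HCI is a prerequisite for Systems this term — violated.

No — it violates: HCI is a prerequisite for Systems this term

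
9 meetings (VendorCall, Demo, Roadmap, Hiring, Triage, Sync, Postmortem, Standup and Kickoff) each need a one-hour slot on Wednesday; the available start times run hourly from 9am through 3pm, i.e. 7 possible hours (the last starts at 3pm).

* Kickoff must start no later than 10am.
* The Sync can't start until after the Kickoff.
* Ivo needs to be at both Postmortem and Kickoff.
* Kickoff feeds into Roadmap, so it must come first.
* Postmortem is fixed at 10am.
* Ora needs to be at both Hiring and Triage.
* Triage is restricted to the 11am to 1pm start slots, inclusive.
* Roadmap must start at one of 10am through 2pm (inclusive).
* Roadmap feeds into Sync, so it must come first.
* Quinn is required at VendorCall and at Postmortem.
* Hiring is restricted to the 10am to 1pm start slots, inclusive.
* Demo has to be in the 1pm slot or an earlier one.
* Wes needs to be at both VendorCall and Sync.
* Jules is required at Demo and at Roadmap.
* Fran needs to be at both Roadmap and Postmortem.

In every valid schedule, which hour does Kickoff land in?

Kickoff's window is 9am–10am.
Postmortem is fixed at 10am, and Kickoff can't share a hour with Postmortem.
So Kickoff must be 9am.

9am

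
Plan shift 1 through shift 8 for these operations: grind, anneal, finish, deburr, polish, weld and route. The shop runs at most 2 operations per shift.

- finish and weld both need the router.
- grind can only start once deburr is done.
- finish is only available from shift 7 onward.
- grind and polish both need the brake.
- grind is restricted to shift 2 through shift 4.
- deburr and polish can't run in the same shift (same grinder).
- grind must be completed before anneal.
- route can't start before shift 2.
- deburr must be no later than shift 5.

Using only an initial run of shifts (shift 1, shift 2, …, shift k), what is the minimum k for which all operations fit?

7

The precedence chain requires at least 3 distinct shifts.
With at most 2 per shift and 7 operations, at least 4 shifts are needed.
finish can't be placed before shift 7, so the schedule must run through at least shift 7.
7 works (last occupied shift: shift 7): for example polish in shift 3; finish in shift 7; anneal in shift 3; route in shift 2; deburr in shift 1; grind in shift 2; weld in shift 1.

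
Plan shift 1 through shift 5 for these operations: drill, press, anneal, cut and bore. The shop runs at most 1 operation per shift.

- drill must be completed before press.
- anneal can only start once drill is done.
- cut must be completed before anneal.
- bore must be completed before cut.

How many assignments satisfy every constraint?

Splitting on drill: it can be shift 1 (4), shift 2 (3), shift 3 (2). Listing each branch's schedules as (press, anneal, cut, bore) by shift number:
drill=shift 1: (2,5,4,3) (3,5,4,2) (4,5,3,2) (5,4,3,2) — 4.
drill=shift 2: (3,5,4,1) (4,5,3,1) (5,4,3,1) — 3.
drill=shift 3: (4,5,2,1) (5,4,2,1) — 2.
Summing: 4 + 3 + 2 = 9.

9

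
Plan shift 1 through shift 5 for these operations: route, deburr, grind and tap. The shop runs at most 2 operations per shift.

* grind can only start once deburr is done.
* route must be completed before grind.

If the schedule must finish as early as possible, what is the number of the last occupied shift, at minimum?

The precedence chain requires at least 2 distinct shifts.
With at most 2 per shift and 4 operations, at least 2 shifts are needed.
2 works (last occupied shift: shift 2): for example route in shift 1, grind in shift 2, deburr in shift 1, tap in shift 2.

shift 2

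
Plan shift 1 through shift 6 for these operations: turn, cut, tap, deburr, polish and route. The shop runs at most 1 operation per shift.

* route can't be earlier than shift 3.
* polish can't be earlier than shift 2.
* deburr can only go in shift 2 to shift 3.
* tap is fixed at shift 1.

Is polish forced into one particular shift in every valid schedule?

polish can be shift 2 (e.g. polish=shift 2; cut=shift 6; deburr=shift 3; turn=shift 5; tap=shift 1; route=shift 4) or shift 3 (e.g. turn -> shift 5, polish -> shift 3, tap -> shift 1, deburr -> shift 2, cut -> shift 6, route -> shift 4).

No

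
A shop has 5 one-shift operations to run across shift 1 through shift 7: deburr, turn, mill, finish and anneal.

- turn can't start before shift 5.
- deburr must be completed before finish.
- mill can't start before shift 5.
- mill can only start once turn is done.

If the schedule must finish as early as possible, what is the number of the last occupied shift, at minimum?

The precedence chain requires at least 2 distinct shifts.
Propagating the time windows through the other constraints, mill can't land before shift 6, so the schedule must run through at least shift 6.
6 works (last occupied shift: shift 6): for example turn in shift 5, mill in shift 6, finish in shift 2, deburr in shift 1, anneal in shift 1.

shift 6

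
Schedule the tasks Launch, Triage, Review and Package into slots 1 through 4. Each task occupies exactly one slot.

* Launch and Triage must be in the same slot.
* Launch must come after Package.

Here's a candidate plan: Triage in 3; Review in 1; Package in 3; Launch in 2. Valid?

Launch and Triage must be in the same slot — violated.
Launch must come after Package — violated.

Invalid. Launch must come after Package.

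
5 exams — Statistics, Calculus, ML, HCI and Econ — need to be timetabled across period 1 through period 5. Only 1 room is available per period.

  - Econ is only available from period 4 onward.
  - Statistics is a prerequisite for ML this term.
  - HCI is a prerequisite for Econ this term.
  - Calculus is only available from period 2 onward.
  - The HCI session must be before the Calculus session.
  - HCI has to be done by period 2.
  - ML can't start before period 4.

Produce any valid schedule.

Econ -> period 5, Calculus -> period 2, ML -> period 4, HCI -> period 1, Statistics -> period 3

Checking: HCI(period 1) before Econ(period 5); HCI(period 1) before Calculus(period 2); Statistics(period 3) before ML(period 4); HCI=period 1 in [period 1,period 2]; ML=period 4 in [period 4,period 5]; Calculus=period 2 in [period 2,period 5]; Econ=period 5 in [period 4,period 5]; max 1 per period (cap 1).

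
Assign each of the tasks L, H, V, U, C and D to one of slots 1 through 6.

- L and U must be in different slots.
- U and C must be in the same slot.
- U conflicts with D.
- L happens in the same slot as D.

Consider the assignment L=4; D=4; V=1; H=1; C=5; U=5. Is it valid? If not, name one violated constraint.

L happens in the same slot as D — holds.
U and C must be in the same slot — holds.
U conflicts with D — holds.
L and U must be in different slots — holds.

Valid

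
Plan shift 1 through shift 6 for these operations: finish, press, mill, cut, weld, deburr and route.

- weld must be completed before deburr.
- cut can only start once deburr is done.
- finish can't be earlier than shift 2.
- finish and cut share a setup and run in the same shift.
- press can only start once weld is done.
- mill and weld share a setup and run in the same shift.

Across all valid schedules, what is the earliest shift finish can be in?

shift 3

Finish is available from shift 2; finish must be in the same shift as cut, which can't be before shift 3, so finish is at least shift 3.
finish at shift 3 is achievable: route=shift 1; deburr=shift 2; mill=shift 1; cut=shift 3; press=shift 2; weld=shift 1; finish=shift 3.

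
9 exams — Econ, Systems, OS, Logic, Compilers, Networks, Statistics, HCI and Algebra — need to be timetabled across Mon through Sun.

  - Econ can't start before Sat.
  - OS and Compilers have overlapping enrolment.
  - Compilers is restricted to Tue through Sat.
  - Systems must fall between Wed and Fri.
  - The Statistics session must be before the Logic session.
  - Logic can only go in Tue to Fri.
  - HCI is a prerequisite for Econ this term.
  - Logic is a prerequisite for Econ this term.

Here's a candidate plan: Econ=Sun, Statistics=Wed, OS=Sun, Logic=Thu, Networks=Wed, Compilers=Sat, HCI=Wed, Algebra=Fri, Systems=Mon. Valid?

HCI is a prerequisite for Econ this term — holds.
Logic can only go in Tue to Fri — holds.
Systems must fall between Wed and Fri — violated.
Econ can't start before Sat — holds.
Compilers is restricted to Tue through Sat — holds.
OS and Compilers have overlapping enrolment — holds.
The Statistics session must be before the Logic session — holds.
Logic is a prerequisite for Econ this term — holds.

No — it violates: Systems must fall between Wed and Fri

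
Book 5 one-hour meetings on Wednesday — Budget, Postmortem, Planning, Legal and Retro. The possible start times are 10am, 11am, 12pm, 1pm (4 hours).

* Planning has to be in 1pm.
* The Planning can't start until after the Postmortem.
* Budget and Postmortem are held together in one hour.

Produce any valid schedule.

Retro in 10am, Budget in 10am, Legal in 10am, Planning in 1pm, Postmortem in 10am

Checking: Postmortem(10am) before Planning(1pm); Budget = Postmortem = 10am; Planning=1pm in [1pm,1pm].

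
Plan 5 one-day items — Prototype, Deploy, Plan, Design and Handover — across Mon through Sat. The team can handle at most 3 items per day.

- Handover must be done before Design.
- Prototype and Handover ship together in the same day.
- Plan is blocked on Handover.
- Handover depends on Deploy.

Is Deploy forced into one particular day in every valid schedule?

No

Deploy can be Mon (e.g. Plan=Wed, Design=Wed, Deploy=Mon, Handover=Tue, Prototype=Tue) or Tue (e.g. Prototype -> Wed; Design -> Thu; Deploy -> Tue; Plan -> Thu; Handover -> Wed).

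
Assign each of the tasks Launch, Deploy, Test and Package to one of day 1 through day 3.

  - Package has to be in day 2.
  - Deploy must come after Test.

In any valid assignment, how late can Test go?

day 2

Downstream work caps Test at day 2.
Test at day 2 is achievable: Launch=day 1, Deploy=day 3, Test=day 2, Package=day 2.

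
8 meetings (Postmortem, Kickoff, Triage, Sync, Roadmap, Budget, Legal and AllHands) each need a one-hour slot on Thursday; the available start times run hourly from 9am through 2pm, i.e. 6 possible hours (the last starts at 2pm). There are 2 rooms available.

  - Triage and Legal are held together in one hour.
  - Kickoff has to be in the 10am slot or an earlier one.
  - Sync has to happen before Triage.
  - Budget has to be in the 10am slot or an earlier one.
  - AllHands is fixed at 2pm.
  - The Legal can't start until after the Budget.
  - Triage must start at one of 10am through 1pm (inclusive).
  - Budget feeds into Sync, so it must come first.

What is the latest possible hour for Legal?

1pm

Legal must be in the same hour as Triage, which can't be before 11am, so Legal is at least 11am; Legal must be in the same hour as Triage, which can't be after 1pm, so Legal is at most 1pm.
Legal at 1pm is achievable: Budget in 9am, Postmortem in 10am, AllHands in 2pm, Sync in 10am, Triage in 1pm, Legal in 1pm, Roadmap in 11am, Kickoff in 9am.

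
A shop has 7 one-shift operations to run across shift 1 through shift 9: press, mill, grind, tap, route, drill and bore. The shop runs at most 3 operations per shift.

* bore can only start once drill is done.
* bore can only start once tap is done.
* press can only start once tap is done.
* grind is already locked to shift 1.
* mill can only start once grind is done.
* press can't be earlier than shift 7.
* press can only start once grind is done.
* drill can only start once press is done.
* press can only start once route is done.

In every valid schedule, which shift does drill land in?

Precedence pushes drill to at least shift 8; downstream work caps drill at shift 8.
So drill is pinned to shift 8.

shift 8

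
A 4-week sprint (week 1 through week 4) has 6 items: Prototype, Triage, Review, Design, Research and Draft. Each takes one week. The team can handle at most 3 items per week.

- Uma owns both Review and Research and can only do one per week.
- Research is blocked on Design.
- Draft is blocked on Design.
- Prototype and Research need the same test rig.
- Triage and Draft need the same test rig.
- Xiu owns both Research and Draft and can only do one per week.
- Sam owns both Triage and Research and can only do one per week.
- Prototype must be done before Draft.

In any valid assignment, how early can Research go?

week 2

Precedence pushes Research to at least week 2.
Research at week 2 is achievable: Draft in week 3, Prototype in week 1, Triage in week 1, Design in week 1, Review in week 3, Research in week 2.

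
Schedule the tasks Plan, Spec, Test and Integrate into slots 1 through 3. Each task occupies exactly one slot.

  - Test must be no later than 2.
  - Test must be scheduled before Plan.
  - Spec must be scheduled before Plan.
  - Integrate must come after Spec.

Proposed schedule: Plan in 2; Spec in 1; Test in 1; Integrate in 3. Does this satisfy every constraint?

Test must be no later than 2 — holds.
Spec must be scheduled before Plan — holds.
Test must be scheduled before Plan — holds.
Integrate must come after Spec — holds.

Yes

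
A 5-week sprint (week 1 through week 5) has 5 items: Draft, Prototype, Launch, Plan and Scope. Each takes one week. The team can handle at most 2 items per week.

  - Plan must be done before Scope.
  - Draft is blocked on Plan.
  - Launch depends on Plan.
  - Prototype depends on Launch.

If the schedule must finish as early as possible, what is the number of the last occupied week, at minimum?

week 3

The precedence chain requires at least 3 distinct weeks.
With at most 2 per week and 5 tasks, at least 3 weeks are needed.
3 works (last occupied week: week 3): for example Prototype=week 3, Scope=week 3, Draft=week 2, Launch=week 2, Plan=week 1.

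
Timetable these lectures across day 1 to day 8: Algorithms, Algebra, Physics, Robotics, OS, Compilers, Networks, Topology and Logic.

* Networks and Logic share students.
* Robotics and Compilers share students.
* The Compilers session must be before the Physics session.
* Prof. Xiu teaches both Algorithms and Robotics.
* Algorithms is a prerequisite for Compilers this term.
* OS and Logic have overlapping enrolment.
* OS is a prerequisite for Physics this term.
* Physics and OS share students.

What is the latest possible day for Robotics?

Robotics at day 8 is achievable: Networks in day 1, Compilers in day 2, OS in day 1, Physics in day 3, Topology in day 1, Logic in day 2, Robotics in day 8, Algorithms in day 1, Algebra in day 1.

day 8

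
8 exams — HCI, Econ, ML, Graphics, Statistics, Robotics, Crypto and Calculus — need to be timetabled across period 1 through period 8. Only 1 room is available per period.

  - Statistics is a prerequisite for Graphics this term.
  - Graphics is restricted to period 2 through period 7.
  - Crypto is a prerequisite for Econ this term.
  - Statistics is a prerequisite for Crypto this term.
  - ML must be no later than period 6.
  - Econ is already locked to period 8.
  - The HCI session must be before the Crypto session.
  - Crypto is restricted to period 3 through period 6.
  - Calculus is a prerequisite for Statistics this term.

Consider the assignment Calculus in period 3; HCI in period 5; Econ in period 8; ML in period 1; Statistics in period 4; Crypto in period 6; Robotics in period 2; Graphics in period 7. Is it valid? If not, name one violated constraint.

Yes, all constraints hold

Crypto is a prerequisite for Econ this term — holds.
Calculus is a prerequisite for Statistics this term — holds.
Statistics is a prerequisite for Crypto this term — holds.
Econ is already locked to period 8 — holds.
Graphics is restricted to period 2 through period 7 — holds.
Statistics is a prerequisite for Graphics this term — holds.
ML must be no later than period 6 — holds.
The HCI session must be before the Crypto session — holds.
Crypto is restricted to period 3 through period 6 — holds.
Only 1 room is available per period — holds.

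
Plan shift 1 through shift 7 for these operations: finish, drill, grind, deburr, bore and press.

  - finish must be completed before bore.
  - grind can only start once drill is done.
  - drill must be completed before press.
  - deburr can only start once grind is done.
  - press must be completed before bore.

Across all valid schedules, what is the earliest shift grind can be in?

shift 2

Precedence pushes grind to at least shift 2; downstream work caps grind at shift 6.
grind at shift 2 is achievable: drill=shift 1; bore=shift 3; deburr=shift 3; grind=shift 2; finish=shift 1; press=shift 2.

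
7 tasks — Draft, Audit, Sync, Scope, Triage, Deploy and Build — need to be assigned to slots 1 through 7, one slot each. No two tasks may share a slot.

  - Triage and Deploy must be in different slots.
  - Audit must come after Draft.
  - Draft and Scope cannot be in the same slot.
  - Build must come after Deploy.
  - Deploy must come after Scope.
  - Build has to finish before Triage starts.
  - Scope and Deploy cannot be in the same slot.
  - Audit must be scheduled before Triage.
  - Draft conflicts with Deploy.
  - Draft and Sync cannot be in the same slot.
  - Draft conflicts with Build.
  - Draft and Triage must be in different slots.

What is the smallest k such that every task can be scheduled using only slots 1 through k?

7

The precedence chain requires at least 4 distinct slots.
With at most 1 per slot and 7 tasks, at least 7 slots are needed.
7 works (last occupied slot: 7): for example Triage -> 6, Draft -> 1, Audit -> 2, Build -> 5, Sync -> 7, Scope -> 3, Deploy -> 4.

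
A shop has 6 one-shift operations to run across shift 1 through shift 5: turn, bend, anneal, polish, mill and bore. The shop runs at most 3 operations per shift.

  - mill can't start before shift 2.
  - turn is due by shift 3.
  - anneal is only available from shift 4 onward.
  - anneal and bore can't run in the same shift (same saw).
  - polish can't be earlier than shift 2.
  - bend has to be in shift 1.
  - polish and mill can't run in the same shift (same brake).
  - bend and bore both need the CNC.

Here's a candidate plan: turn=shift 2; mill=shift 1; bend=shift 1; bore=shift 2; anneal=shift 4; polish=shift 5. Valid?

anneal and bore can't run in the same shift (same saw) — holds.
turn is due by shift 3 — holds.
bend and bore both need the CNC — holds.
polish and mill can't run in the same shift (same brake) — holds.
bend has to be in shift 1 — holds.
polish can't be earlier than shift 2 — holds.
The shop runs at most 3 operations per shift — holds.
anneal is only available from shift 4 onward — holds.
mill can't start before shift 2 — violated.

No. mill can't start before shift 2 is not satisfied.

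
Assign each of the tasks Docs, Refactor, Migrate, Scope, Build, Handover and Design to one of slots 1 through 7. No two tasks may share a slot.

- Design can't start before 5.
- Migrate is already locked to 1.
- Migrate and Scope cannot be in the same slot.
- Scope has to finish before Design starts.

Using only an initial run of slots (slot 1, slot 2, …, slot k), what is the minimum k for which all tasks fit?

7

The precedence chain requires at least 2 distinct slots.
With at most 1 per slot and 7 tasks, at least 7 slots are needed.
Design can't be placed before 5, so the schedule must run through at least slot 5.
7 works (last occupied slot: 7): for example Docs=3, Handover=7, Migrate=1, Design=5, Build=6, Refactor=4, Scope=2.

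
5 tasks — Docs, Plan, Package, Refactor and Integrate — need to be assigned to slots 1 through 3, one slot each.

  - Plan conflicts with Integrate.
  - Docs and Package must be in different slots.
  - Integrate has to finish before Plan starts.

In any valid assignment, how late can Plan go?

3

Precedence pushes Plan to at least 2.
Plan at 3 is achievable: Integrate in 1; Refactor in 1; Plan in 3; Docs in 1; Package in 2.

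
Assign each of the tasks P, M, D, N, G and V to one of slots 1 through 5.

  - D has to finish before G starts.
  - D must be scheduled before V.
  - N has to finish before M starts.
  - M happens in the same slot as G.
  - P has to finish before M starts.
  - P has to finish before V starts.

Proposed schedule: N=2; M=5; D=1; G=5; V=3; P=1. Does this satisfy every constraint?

N has to finish before M starts — holds.
P has to finish before M starts — holds.
M happens in the same slot as G — holds.
D must be scheduled before V — holds.
D has to finish before G starts — holds.
P has to finish before V starts — holds.

Yes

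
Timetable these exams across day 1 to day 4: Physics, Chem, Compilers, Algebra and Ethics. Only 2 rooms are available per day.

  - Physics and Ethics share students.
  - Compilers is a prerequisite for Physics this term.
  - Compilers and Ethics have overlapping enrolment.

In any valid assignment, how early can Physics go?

Precedence pushes Physics to at least day 2.
Physics at day 2 is achievable: Compilers in day 1, Ethics in day 3, Physics in day 2, Chem in day 1, Algebra in day 2.

day 2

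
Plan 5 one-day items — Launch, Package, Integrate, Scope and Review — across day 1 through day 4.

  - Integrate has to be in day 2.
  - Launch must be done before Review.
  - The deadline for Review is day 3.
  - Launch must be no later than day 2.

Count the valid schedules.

Splitting on Launch: it can be day 1 (32), day 2 (16). Listing each branch's schedules as (Package, Integrate, Scope, Review) by day number:
Launch=day 1: (1,2,1,2) (1,2,1,3) (1,2,2,2) (1,2,2,3) (1,2,3,2) (1,2,3,3) (1,2,4,2) (1,2,4,3) (2,2,1,2) (2,2,1,3) (2,2,2,2) (2,2,2,3) (2,2,3,2) (2,2,3,3) (2,2,4,2) (2,2,4,3) (3,2,1,2) (3,2,1,3) (3,2,2,2) (3,2,2,3) (3,2,3,2) (3,2,3,3) (3,2,4,2) (3,2,4,3) (4,2,1,2) (4,2,1,3) (4,2,2,2) (4,2,2,3) (4,2,3,2) (4,2,3,3) (4,2,4,2) (4,2,4,3) — 32.
Launch=day 2: (1,2,1,3) (1,2,2,3) (1,2,3,3) (1,2,4,3) (2,2,1,3) (2,2,2,3) (2,2,3,3) (2,2,4,3) (3,2,1,3) (3,2,2,3) (3,2,3,3) (3,2,4,3) (4,2,1,3) (4,2,2,3) (4,2,3,3) (4,2,4,3) — 16.
Summing: 32 + 16 = 48.

48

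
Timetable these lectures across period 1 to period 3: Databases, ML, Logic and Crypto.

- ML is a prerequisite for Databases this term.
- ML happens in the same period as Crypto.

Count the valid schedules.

Splitting on Databases: it can be period 2 (3), period 3 (6). Listing each branch's schedules as (ML, Logic, Crypto) by period number:
Databases=period 2: (1,1,1) (1,2,1) (1,3,1) — 3.
Databases=period 3: (1,1,1) (1,2,1) (1,3,1) (2,1,2) (2,2,2) (2,3,2) — 6.
Summing: 3 + 6 = 9.

9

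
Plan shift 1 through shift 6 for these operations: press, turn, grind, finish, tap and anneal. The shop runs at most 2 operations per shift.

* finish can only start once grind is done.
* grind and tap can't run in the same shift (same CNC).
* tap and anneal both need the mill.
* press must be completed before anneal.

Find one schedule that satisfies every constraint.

tap in shift 3, grind in shift 1, press in shift 1, anneal in shift 2, finish in shift 2, turn in shift 3

Checking: grind(shift 1) before finish(shift 2); press(shift 1) before anneal(shift 2); grind(shift 1) != tap(shift 3); tap(shift 3) != anneal(shift 2); max 2 per shift (cap 2).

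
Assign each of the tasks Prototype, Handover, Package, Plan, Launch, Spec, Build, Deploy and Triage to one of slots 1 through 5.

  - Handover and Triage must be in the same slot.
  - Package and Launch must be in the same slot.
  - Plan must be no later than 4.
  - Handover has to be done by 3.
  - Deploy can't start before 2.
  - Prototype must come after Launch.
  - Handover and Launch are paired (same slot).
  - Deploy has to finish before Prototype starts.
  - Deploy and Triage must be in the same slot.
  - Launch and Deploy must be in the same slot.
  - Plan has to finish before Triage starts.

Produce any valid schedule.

Launch -> 2; Build -> 1; Package -> 2; Plan -> 1; Handover -> 2; Deploy -> 2; Spec -> 1; Triage -> 2; Prototype -> 3

Checking: Deploy(2) before Prototype(3); Plan(1) before Triage(2); Launch(2) before Prototype(3); Handover = Triage = 2; Launch = Deploy = 2; Handover = Launch = 2; Package = Launch = 2; Deploy = Triage = 2; Handover=2 in [1,3]; Deploy=2 in [2,5]; Plan=1 in [1,4].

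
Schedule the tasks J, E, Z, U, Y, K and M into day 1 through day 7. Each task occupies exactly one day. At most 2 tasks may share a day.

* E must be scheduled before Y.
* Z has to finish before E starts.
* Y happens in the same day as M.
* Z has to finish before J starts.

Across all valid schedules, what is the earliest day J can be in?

Precedence pushes J to at least day 2.
J at day 2 is achievable: M -> day 3; Z -> day 1; Y -> day 3; U -> day 1; E -> day 2; K -> day 4; J -> day 2.

day 2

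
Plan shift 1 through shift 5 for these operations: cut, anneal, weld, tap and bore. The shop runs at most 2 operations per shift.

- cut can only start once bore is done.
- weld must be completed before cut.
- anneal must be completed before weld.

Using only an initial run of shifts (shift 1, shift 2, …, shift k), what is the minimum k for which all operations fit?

3

The precedence chain requires at least 3 distinct shifts.
With at most 2 per shift and 5 operations, at least 3 shifts are needed.
3 works (last occupied shift: shift 3): for example bore in shift 1; weld in shift 2; anneal in shift 1; tap in shift 2; cut in shift 3.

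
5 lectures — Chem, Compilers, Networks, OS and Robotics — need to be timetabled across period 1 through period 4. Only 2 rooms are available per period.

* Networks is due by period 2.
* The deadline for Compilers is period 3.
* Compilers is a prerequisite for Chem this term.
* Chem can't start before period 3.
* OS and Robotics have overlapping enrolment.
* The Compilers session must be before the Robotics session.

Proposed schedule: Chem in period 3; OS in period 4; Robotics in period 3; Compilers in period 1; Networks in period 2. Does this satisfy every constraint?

The deadline for Compilers is period 3 — holds.
OS and Robotics have overlapping enrolment — holds.
Compilers is a prerequisite for Chem this term — holds.
The Compilers session must be before the Robotics session — holds.
Chem can't start before period 3 — holds.
Networks is due by period 2 — holds.
Only 2 rooms are available per period — holds.

Valid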